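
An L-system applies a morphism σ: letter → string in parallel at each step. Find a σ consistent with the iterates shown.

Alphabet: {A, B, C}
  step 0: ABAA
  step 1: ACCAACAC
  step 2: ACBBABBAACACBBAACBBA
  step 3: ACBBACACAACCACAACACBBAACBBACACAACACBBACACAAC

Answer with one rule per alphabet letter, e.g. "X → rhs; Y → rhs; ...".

  step 2 ⇒ step 3: ACBBABBAACACBBAACBBA ⇒ AC·BBA·CA·CA·AC·CA·CA·AC·AC·BBA·AC·BBA·CA·CA·AC·AC·BBA·CA·CA·AC
    A ↦ AC
    B ↦ CA
    C ↦ BBA

A->AC, B->CA, C->BBA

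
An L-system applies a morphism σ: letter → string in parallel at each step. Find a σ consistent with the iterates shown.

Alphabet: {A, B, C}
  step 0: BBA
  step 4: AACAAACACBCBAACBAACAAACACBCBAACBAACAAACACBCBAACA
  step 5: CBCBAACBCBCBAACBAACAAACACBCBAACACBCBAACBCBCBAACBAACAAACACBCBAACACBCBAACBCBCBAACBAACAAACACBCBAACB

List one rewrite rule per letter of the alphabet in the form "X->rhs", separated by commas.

A->CB, B->CA, C->AA

  step 4 ⇒ step 5: AACAAACACBCBAACBAACAAACACBCBAACBAACAAACACBCBAACA ⇒ CB·CB·AA·CB·CB·CB·AA·CB·AA·CA·AA·CA·CB·CB·AA·CA·CB·CB·AA·CB·CB·CB·AA·CB·AA·CA·AA·CA·CB·CB·AA·CA·CB·CB·AA·CB·CB·CB·AA·CB·AA·CA·AA·CA·CB·CB·AA·CB
    A ↦ CB
    B ↦ CA
    C ↦ AA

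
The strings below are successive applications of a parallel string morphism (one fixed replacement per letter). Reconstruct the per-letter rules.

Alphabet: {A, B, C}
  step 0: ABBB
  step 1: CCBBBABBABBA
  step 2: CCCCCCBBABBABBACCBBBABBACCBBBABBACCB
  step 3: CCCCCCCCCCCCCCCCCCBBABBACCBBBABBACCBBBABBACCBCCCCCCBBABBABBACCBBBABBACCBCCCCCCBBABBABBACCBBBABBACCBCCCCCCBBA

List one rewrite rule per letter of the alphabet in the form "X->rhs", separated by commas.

A->CCB, B->BBA, C->CCC

  step 2 ⇒ step 3: CCCCCCBBABBABBACCBBBABBACCBBBABBACCB ⇒ CCC·CCC·CCC·CCC·CCC·CCC·BBA·BBA·CCB·BBA·BBA·CCB·BBA·BBA·CCB·CCC·CCC·BBA·BBA·BBA·CCB·BBA·BBA·CCB·CCC·CCC·BBA·BBA·BBA·CCB·BBA·BBA·CCB·CCC·CCC·BBA
    A ↦ CCB
    B ↦ BBA
    C ↦ CCC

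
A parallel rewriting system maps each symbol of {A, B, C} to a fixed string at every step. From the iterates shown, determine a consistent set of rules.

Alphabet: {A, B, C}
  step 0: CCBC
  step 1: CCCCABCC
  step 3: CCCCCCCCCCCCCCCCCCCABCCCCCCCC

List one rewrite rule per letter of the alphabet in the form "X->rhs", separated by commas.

A->C, B->AB, C->CC

  step 0 ⇒ step 1: CCBC ⇒ CC·CC·AB·CC
    B ↦ AB
    C ↦ CC
    A ↦ C  (constrained at step 1)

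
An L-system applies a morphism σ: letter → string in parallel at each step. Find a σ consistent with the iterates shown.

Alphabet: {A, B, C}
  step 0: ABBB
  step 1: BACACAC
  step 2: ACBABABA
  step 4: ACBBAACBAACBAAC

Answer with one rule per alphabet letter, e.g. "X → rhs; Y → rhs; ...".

  step 1 ⇒ step 2: BACACAC ⇒ AC·B·A·B·A·B·A
    A ↦ B
    B ↦ AC
    C ↦ A

A->B, B->AC, C->A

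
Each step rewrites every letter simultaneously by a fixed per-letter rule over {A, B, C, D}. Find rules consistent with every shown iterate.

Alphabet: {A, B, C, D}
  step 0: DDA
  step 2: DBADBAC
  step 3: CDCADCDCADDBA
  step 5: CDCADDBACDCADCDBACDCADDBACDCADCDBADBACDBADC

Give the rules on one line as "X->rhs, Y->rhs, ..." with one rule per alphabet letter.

A->D, B->DCA, C->DBA, D->C

  step 2 ⇒ step 3: DBADBAC ⇒ C·DCA·D·C·DCA·D·DBA
    A ↦ D
    B ↦ DCA
    C ↦ DBA
    D ↦ C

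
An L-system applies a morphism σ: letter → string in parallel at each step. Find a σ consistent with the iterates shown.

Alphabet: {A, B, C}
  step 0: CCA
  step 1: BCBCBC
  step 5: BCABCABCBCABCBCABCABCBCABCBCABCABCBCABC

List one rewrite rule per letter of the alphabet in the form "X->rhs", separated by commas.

A->BC, B->A, C->BC

  step 0 ⇒ step 1: CCA ⇒ BC·BC·BC
    A ↦ BC
    C ↦ BC
    B ↦ A  (constrained at step 1)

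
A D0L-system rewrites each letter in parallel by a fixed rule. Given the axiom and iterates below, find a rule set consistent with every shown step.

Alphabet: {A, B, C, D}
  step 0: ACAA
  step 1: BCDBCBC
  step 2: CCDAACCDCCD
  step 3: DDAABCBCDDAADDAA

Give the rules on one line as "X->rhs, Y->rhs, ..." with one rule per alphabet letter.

  step 2 ⇒ step 3: CCDAACCDCCD ⇒ D·D·AA·BC·BC·D·D·AA·D·D·AA
    A ↦ BC
    C ↦ D
    D ↦ AA
  step 1 ⇒ step 2: BCDBCBC ⇒ CC·D·AA·CC·D·CC·D
    B ↦ CC

A->BC, B->CC, C->D, D->AA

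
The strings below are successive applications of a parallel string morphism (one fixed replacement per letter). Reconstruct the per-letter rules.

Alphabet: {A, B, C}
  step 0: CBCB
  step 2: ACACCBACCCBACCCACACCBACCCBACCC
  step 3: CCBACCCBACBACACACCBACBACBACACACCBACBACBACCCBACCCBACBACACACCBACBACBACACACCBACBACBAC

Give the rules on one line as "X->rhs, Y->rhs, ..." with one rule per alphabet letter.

A->CC, B->ACA, C->BAC

  step 2 ⇒ step 3: ACACCBACCCBACCCACACCBACCCBACCC ⇒ CC·BAC·CC·BAC·BAC·ACA·CC·BAC·BAC·BAC·ACA·CC·BAC·BAC·BAC·CC·BAC·CC·BAC·BAC·ACA·CC·BAC·BAC·BAC·ACA·CC·BAC·BAC·BAC
    A ↦ CC
    B ↦ ACA
    C ↦ BAC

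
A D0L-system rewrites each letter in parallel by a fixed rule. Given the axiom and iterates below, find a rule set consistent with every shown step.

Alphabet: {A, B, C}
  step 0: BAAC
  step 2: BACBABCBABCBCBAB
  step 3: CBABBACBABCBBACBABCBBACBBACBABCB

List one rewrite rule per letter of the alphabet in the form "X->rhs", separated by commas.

A->AB, B->CB, C->BA

  step 2 ⇒ step 3: BACBABCBABCBCBAB ⇒ CB·AB·BA·CB·AB·CB·BA·CB·AB·CB·BA·CB·BA·CB·AB·CB
    A ↦ AB
    B ↦ CB
    C ↦ BA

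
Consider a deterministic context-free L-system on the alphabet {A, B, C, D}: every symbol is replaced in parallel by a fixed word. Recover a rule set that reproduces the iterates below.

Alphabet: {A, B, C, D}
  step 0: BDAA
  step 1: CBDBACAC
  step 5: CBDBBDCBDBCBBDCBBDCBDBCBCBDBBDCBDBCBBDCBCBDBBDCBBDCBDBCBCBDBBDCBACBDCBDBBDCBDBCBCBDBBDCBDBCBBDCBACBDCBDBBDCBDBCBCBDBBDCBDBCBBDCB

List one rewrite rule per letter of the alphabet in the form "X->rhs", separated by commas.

  step 0 ⇒ step 1: BDAA ⇒ CB·DB·AC·AC
    A ↦ AC
    B ↦ CB
    D ↦ DB
    C ↦ BD  (constrained at step 1)

A->AC, B->CB, C->BD, D->DB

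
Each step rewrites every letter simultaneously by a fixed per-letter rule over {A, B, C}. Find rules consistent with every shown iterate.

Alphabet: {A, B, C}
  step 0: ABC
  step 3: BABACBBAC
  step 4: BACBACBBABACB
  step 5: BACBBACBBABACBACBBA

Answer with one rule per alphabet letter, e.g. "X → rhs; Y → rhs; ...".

  step 4 ⇒ step 5: BACBACBBABACB ⇒ BA·C·B·BA·C·B·BA·BA·C·BA·C·B·BA
    A ↦ C
    B ↦ BA
    C ↦ B

A->C, B->BA, C->B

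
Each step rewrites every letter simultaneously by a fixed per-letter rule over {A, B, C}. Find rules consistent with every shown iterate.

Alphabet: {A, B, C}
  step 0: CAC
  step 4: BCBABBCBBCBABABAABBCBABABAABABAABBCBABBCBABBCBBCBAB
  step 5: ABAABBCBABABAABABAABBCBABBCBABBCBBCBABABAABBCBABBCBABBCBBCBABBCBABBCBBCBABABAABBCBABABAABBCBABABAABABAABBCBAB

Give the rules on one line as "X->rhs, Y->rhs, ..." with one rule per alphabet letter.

  step 4 ⇒ step 5: BCBABBCBBCBABABAABBCBABABAABABAABBCBABBCBABBCBBCBAB ⇒ AB·A·AB·BCB·AB·AB·A·AB·AB·A·AB·BCB·AB·BCB·AB·BCB·BCB·AB·AB·A·AB·BCB·AB·BCB·AB·BCB·BCB·AB·BCB·AB·BCB·BCB·AB·AB·A·AB·BCB·AB·AB·A·AB·BCB·AB·AB·A·AB·AB·A·AB·BCB·AB
    A ↦ BCB
    B ↦ AB
    C ↦ A

A->BCB, B->AB, C->A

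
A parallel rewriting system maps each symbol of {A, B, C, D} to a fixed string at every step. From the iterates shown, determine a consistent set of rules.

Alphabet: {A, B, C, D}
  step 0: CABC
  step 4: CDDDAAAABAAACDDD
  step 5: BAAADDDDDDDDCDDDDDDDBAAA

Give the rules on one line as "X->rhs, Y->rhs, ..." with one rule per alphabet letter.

  step 4 ⇒ step 5: CDDDAAAABAAACDDD ⇒ B·A·A·A·DD·DD·DD·DD·CD·DD·DD·DD·B·A·A·A
    A ↦ DD
    B ↦ CD
    C ↦ B
    D ↦ A

A->DD, B->CD, C->B, D->A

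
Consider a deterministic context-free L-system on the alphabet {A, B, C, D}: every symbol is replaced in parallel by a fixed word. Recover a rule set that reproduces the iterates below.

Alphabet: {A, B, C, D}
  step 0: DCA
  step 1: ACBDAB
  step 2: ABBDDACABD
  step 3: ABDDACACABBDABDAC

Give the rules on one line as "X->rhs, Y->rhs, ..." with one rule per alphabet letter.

  step 2 ⇒ step 3: ABBDDACABD ⇒ AB·D·D·AC·AC·AB·BD·AB·D·AC
    A ↦ AB
    B ↦ D
    C ↦ BD
    D ↦ AC

A->AB, B->D, C->BD, D->AC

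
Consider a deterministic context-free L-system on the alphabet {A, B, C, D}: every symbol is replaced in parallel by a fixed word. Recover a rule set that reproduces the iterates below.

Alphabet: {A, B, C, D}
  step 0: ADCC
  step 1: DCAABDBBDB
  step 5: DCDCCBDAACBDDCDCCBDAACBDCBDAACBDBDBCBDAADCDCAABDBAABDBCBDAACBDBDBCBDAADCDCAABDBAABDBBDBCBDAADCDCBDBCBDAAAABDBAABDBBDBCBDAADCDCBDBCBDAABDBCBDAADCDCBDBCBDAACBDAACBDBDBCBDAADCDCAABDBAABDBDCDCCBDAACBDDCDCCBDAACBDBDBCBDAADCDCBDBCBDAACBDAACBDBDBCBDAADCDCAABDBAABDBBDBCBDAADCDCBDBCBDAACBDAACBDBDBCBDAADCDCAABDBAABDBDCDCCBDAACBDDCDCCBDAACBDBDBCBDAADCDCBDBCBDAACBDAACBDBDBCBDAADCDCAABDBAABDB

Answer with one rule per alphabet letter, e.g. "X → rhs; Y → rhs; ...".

A->DC, B->CBD, C->BDB, D->AA

  step 0 ⇒ step 1: ADCC ⇒ DC·AA·BDB·BDB
    A ↦ DC
    C ↦ BDB
    D ↦ AA
    B ↦ CBD  (constrained at step 1)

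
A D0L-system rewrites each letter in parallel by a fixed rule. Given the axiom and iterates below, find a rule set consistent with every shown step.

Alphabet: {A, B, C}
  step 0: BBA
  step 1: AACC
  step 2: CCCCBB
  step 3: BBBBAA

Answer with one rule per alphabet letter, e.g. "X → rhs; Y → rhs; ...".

A->CC, B->A, C->B

  step 2 ⇒ step 3: CCCCBB ⇒ B·B·B·B·A·A
    B ↦ A
    C ↦ B
  step 0 ⇒ step 1: BBA ⇒ A·A·CC
    A ↦ CC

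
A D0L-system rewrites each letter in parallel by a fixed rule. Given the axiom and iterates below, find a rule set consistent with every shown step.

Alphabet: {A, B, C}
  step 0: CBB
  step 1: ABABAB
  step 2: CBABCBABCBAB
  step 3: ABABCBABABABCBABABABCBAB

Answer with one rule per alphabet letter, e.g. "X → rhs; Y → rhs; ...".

  step 2 ⇒ step 3: CBABCBABCBAB ⇒ AB·AB·CB·AB·AB·AB·CB·AB·AB·AB·CB·AB
    A ↦ CB
    B ↦ AB
    C ↦ AB

A->CB, B->AB, C->AB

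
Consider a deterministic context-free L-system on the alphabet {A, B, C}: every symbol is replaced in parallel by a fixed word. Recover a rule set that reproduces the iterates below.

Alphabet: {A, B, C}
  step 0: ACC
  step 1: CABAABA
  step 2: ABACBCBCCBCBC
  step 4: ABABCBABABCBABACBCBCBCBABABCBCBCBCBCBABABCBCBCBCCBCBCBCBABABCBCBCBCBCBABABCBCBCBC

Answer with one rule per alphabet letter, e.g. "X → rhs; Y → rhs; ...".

A->C, B->BCB, C->ABA

  step 1 ⇒ step 2: CABAABA ⇒ ABA·C·BCB·C·C·BCB·C
    A ↦ C
    B ↦ BCB
    C ↦ ABA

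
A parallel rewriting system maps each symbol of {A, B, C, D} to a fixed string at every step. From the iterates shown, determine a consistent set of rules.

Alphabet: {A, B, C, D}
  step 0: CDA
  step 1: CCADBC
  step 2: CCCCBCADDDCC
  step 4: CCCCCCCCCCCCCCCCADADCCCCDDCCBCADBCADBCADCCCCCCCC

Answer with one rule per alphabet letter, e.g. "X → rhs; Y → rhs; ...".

A->BC, B->DD, C->CC, D->AD

  step 1 ⇒ step 2: CCADBC ⇒ CC·CC·BC·AD·DD·CC
    A ↦ BC
    B ↦ DD
    C ↦ CC
    D ↦ AD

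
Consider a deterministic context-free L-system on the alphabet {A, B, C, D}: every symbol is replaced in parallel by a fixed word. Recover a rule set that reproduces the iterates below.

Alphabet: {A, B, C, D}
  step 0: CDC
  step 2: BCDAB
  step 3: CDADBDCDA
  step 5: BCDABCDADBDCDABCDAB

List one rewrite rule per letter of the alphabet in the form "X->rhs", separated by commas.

A->D, B->CDA, C->D, D->B

  step 2 ⇒ step 3: BCDAB ⇒ CDA·D·B·D·CDA
    A ↦ D
    B ↦ CDA
    C ↦ D
    D ↦ B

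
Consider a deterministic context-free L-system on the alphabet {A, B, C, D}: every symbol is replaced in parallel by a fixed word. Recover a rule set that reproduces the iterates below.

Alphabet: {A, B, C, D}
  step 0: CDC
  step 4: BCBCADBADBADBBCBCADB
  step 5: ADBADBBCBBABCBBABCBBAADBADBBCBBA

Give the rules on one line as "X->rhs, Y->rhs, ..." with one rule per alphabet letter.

  step 4 ⇒ step 5: BCBCADBADBADBBCBCADB ⇒ A·DB·A·DB·BC·BB·A·BC·BB·A·BC·BB·A·A·DB·A·DB·BC·BB·A
    A ↦ BC
    B ↦ A
    C ↦ DB
    D ↦ BB

A->BC, B->A, C->DB, D->BB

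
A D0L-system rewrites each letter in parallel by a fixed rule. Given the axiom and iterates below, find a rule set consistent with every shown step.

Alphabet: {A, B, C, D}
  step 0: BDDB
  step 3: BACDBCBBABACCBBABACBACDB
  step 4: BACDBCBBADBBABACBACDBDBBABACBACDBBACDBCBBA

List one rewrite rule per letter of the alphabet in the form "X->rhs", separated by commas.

A->C, B->BA, C->DB, D->CB

  step 3 ⇒ step 4: BACDBCBBABACCBBABACBACDB ⇒ BA·C·DB·CB·BA·DB·BA·BA·C·BA·C·DB·DB·BA·BA·C·BA·C·DB·BA·C·DB·CB·BA
    A ↦ C
    B ↦ BA
    C ↦ DB
    D ↦ CB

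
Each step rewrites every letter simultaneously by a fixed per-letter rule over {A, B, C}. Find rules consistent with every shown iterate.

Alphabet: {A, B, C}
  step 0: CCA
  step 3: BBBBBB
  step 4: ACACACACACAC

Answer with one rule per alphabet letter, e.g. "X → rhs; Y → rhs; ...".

  step 3 ⇒ step 4: BBBBBB ⇒ AC·AC·AC·AC·AC·AC
    B ↦ AC
    A ↦ B  (constrained at step 0)
    C ↦ B  (constrained at step 0)

A->B, B->AC, C->B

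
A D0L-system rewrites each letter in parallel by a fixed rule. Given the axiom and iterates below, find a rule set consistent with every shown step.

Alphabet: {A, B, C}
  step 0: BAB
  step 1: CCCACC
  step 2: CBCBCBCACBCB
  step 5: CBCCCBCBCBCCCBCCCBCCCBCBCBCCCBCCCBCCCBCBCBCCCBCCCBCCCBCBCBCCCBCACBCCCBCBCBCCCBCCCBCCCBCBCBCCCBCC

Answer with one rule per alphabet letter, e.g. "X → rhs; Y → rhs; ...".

A->CA, B->CC, C->CB

  step 1 ⇒ step 2: CCCACC ⇒ CB·CB·CB·CA·CB·CB
    A ↦ CA
    C ↦ CB
  step 0 ⇒ step 1: BAB ⇒ CC·CA·CC
    B ↦ CC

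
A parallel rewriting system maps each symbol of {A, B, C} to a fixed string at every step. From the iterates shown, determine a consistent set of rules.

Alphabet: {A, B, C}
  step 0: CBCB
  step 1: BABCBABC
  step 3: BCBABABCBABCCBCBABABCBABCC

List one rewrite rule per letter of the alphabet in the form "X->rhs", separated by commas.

A->C, B->BC, C->BA

  step 0 ⇒ step 1: CBCB ⇒ BA·BC·BA·BC
    B ↦ BC
    C ↦ BA
    A ↦ C  (constrained at step 1)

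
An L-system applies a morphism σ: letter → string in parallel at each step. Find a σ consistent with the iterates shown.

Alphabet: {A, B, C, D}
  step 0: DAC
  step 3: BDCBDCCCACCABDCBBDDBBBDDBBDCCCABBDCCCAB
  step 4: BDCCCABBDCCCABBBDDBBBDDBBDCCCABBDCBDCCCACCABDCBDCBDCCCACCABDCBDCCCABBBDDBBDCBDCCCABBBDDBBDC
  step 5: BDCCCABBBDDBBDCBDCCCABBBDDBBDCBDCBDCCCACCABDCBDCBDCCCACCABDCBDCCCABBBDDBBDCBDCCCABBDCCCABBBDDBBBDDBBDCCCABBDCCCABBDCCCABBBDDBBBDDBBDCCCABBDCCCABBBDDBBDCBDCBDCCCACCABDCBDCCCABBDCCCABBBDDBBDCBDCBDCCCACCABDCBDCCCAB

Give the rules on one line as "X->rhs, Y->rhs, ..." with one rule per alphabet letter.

  step 4 ⇒ step 5: BDCCCABBDCCCABBBDDBBBDDBBDCCCABBDCBDCCCACCABDCBDCBDCCCACCABDCBDCCCABBBDDBBDCBDCCCABBBDDBBDC ⇒ BDC·CCA·B·B·B·DDB·BDC·BDC·CCA·B·B·B·DDB·BDC·BDC·BDC·CCA·CCA·BDC·BDC·BDC·CCA·CCA·BDC·BDC·CCA·B·B·B·DDB·BDC·BDC·CCA·B·BDC·CCA·B·B·B·DDB·B·B·DDB·BDC·CCA·B·BDC·CCA·B·BDC·CCA·B·B·B·DDB·B·B·DDB·BDC·CCA·B·BDC·CCA·B·B·B·DDB·BDC·BDC·BDC·CCA·CCA·BDC·BDC·CCA·B·BDC·CCA·B·B·B·DDB·BDC·BDC·BDC·CCA·CCA·BDC·BDC·CCA·B
    A ↦ DDB
    B ↦ BDC
    C ↦ B
    D ↦ CCA

A->DDB, B->BDC, C->B, D->CCA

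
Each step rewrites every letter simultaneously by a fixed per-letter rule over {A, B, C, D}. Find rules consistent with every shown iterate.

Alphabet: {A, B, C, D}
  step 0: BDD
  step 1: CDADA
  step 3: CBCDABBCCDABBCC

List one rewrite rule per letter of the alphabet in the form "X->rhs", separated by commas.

A->BB, B->C, C->CB, D->DA

  step 0 ⇒ step 1: BDD ⇒ C·DA·DA
    B ↦ C
    D ↦ DA
    A ↦ BB  (constrained at step 1)
    C ↦ CB  (constrained at step 1)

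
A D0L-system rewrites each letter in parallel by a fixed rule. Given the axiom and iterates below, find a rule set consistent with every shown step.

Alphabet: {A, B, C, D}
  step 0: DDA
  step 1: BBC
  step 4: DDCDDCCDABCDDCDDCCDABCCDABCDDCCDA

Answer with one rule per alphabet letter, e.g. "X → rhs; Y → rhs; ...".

  step 0 ⇒ step 1: DDA ⇒ B·B·C
    A ↦ C
    D ↦ B
    B ↦ DDC  (constrained at step 1)
    C ↦ CDA  (constrained at step 1)

A->C, B->DDC, C->CDA, D->B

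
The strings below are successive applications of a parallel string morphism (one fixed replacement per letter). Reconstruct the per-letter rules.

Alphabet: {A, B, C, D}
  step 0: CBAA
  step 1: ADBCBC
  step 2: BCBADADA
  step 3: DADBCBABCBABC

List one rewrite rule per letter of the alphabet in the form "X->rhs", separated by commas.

A->BC, B->D, C->A, D->BA

  step 2 ⇒ step 3: BCBADADA ⇒ D·A·D·BC·BA·BC·BA·BC
    A ↦ BC
    B ↦ D
    C ↦ A
    D ↦ BA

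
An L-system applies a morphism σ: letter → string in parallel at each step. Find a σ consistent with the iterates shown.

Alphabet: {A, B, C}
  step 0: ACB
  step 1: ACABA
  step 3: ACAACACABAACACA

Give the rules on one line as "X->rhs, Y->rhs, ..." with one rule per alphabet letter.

  step 0 ⇒ step 1: ACB ⇒ AC·A·BA
    A ↦ AC
    B ↦ BA
    C ↦ A

A->AC, B->BA, C->A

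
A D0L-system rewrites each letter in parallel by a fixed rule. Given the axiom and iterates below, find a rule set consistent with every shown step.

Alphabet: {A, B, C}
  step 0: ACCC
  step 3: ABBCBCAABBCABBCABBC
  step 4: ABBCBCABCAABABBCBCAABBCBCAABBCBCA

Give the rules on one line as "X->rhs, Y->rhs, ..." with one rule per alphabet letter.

  step 3 ⇒ step 4: ABBCBCAABBCABBCABBC ⇒ AB·BC·BC·A·BC·A·AB·AB·BC·BC·A·AB·BC·BC·A·AB·BC·BC·A
    A ↦ AB
    B ↦ BC
    C ↦ A

A->AB, B->BC, C->A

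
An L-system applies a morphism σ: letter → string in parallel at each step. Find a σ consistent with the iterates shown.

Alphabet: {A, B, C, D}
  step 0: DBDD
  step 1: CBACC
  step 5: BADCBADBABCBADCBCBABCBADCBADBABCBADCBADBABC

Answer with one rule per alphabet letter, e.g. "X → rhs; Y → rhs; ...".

  step 0 ⇒ step 1: DBDD ⇒ C·BA·C·C
    B ↦ BA
    D ↦ C
    A ↦ D  (constrained at step 1)
    C ↦ BC  (constrained at step 1)

A->D, B->BA, C->BC, D->C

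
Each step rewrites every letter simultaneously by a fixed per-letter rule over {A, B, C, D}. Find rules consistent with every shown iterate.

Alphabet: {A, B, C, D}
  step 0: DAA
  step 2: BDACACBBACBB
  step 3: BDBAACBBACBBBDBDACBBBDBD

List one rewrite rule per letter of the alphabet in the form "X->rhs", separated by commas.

A->AC, B->BD, C->BB, D->BA

  step 2 ⇒ step 3: BDACACBBACBB ⇒ BD·BA·AC·BB·AC·BB·BD·BD·AC·BB·BD·BD
    A ↦ AC
    B ↦ BD
    C ↦ BB
    D ↦ BA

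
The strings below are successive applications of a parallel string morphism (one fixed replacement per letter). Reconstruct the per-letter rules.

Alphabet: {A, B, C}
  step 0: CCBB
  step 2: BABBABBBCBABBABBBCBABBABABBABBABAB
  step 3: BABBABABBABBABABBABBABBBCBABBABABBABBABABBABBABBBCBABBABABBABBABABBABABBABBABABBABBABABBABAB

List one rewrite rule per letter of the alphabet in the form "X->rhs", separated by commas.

A->BA, B->BAB, C->BBC

  step 2 ⇒ step 3: BABBABBBCBABBABBBCBABBABABBABBABAB ⇒ BAB·BA·BAB·BAB·BA·BAB·BAB·BAB·BBC·BAB·BA·BAB·BAB·BA·BAB·BAB·BAB·BBC·BAB·BA·BAB·BAB·BA·BAB·BA·BAB·BAB·BA·BAB·BAB·BA·BAB·BA·BAB
    A ↦ BA
    B ↦ BAB
    C ↦ BBC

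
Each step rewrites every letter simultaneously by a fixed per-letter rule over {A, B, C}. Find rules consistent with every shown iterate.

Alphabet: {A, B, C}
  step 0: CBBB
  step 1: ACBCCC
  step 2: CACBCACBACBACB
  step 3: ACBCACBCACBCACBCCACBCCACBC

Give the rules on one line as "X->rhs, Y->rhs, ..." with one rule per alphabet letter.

  step 2 ⇒ step 3: CACBCACBACBACB ⇒ ACB·C·ACB·C·ACB·C·ACB·C·C·ACB·C·C·ACB·C
    A ↦ C
    B ↦ C
    C ↦ ACB

A->C, B->C, C->ACB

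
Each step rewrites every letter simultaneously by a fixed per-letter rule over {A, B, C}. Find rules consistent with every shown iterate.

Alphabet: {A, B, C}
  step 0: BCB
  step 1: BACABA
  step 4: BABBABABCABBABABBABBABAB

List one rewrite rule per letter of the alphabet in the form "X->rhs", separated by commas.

A->B, B->BA, C->CA

  step 0 ⇒ step 1: BCB ⇒ BA·CA·BA
    B ↦ BA
    C ↦ CA
    A ↦ B  (constrained at step 1)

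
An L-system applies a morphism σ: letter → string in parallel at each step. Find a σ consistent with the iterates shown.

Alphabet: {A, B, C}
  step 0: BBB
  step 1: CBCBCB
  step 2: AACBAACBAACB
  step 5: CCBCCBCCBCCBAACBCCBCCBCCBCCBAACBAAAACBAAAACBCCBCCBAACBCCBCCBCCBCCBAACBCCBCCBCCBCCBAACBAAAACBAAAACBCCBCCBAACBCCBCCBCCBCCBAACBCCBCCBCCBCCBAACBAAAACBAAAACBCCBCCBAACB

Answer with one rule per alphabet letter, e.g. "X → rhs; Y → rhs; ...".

  step 1 ⇒ step 2: CBCBCB ⇒ AA·CB·AA·CB·AA·CB
    B ↦ CB
    C ↦ AA
    A ↦ CCB  (constrained at step 2)

A->CCB, B->CB, C->AA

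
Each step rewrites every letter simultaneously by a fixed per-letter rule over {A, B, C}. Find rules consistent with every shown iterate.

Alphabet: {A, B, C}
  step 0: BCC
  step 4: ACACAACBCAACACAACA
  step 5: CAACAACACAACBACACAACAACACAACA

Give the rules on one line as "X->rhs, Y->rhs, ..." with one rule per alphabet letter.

  step 4 ⇒ step 5: ACACAACBCAACACAACA ⇒ CA·A·CA·A·CA·CA·A·CB·A·CA·CA·A·CA·A·CA·CA·A·CA
    A ↦ CA
    B ↦ CB
    C ↦ A

A->CA, B->CB, C->A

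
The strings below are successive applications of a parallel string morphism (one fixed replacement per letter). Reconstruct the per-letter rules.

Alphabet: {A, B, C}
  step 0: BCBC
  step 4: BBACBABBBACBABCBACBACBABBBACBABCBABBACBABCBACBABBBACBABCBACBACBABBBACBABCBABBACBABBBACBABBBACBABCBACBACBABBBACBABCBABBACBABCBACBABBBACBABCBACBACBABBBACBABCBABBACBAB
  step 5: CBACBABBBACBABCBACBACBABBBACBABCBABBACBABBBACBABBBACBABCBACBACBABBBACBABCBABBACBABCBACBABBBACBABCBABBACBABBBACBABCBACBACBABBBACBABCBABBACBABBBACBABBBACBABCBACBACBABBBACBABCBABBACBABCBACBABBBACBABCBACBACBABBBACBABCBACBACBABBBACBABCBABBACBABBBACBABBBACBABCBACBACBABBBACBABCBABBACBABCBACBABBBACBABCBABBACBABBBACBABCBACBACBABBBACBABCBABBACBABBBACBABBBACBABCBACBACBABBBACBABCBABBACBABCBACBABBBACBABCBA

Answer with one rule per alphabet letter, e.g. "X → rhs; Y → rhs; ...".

A->B, B->CBA, C->BBA

  step 4 ⇒ step 5: BBACBABBBACBABCBACBACBABBBACBABCBABBACBABCBACBABBBACBABCBACBACBABBBACBABCBABBACBABBBACBABBBACBABCBACBACBABBBACBABCBABBACBABCBACBABBBACBABCBACBACBABBBACBABCBABBACBAB ⇒ CBA·CBA·B·BBA·CBA·B·CBA·CBA·CBA·B·BBA·CBA·B·CBA·BBA·CBA·B·BBA·CBA·B·BBA·CBA·B·CBA·CBA·CBA·B·BBA·CBA·B·CBA·BBA·CBA·B·CBA·CBA·B·BBA·CBA·B·CBA·BBA·CBA·B·BBA·CBA·B·CBA·CBA·CBA·B·BBA·CBA·B·CBA·BBA·CBA·B·BBA·CBA·B·BBA·CBA·B·CBA·CBA·CBA·B·BBA·CBA·B·CBA·BBA·CBA·B·CBA·CBA·B·BBA·CBA·B·CBA·CBA·CBA·B·BBA·CBA·B·CBA·CBA·CBA·B·BBA·CBA·B·CBA·BBA·CBA·B·BBA·CBA·B·BBA·CBA·B·CBA·CBA·CBA·B·BBA·CBA·B·CBA·BBA·CBA·B·CBA·CBA·B·BBA·CBA·B·CBA·BBA·CBA·B·BBA·CBA·B·CBA·CBA·CBA·B·BBA·CBA·B·CBA·BBA·CBA·B·BBA·CBA·B·BBA·CBA·B·CBA·CBA·CBA·B·BBA·CBA·B·CBA·BBA·CBA·B·CBA·CBA·B·BBA·CBA·B·CBA
    A ↦ B
    B ↦ CBA
    C ↦ BBA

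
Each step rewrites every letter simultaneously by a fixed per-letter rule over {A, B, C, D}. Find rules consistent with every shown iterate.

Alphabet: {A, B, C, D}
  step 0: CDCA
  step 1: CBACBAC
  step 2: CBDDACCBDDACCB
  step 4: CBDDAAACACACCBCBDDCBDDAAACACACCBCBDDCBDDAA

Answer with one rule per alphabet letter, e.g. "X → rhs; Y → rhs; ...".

A->AC, B->DD, C->CB, D->A

  step 1 ⇒ step 2: CBACBAC ⇒ CB·DD·AC·CB·DD·AC·CB
    A ↦ AC
    B ↦ DD
    C ↦ CB
  step 0 ⇒ step 1: CDCA ⇒ CB·A·CB·AC
    D ↦ A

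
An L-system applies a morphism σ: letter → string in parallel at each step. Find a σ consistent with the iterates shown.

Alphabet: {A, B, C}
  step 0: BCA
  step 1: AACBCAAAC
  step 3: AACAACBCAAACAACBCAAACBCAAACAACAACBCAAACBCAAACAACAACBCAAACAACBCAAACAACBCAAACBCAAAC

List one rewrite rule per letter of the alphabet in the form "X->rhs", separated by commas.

A->AAC, B->AAC, C->BCA

  step 0 ⇒ step 1: BCA ⇒ AAC·BCA·AAC
    A ↦ AAC
    B ↦ AAC
    C ↦ BCA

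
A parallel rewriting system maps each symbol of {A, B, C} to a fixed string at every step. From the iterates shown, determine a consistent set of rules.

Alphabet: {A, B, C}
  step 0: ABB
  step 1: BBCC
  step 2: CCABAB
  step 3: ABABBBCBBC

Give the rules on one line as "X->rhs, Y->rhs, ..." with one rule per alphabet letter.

  step 2 ⇒ step 3: CCABAB ⇒ AB·AB·BB·C·BB·C
    A ↦ BB
    B ↦ C
    C ↦ AB

A->BB, B->C, C->AB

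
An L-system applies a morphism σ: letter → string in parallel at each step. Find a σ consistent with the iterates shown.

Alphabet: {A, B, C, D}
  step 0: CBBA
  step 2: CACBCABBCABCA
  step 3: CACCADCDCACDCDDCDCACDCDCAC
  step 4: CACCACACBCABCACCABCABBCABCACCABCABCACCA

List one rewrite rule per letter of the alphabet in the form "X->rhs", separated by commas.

A->C, B->DCD, C->CA, D->B

  step 3 ⇒ step 4: CACCADCDCACDCDDCDCACDCDCAC ⇒ CA·C·CA·CA·C·B·CA·B·CA·C·CA·B·CA·B·B·CA·B·CA·C·CA·B·CA·B·CA·C·CA
    A ↦ C
    C ↦ CA
    D ↦ B
  step 2 ⇒ step 3: CACBCABBCABCA ⇒ CA·C·CA·DCD·CA·C·DCD·DCD·CA·C·DCD·CA·C
    B ↦ DCD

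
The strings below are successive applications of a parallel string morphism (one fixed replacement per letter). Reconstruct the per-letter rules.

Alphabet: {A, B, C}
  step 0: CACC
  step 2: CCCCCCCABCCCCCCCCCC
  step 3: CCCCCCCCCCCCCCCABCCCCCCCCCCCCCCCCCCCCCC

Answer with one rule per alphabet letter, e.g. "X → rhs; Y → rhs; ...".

A->CAB, B->CC, C->CC

  step 2 ⇒ step 3: CCCCCCCABCCCCCCCCCC ⇒ CC·CC·CC·CC·CC·CC·CC·CAB·CC·CC·CC·CC·CC·CC·CC·CC·CC·CC·CC
    A ↦ CAB
    B ↦ CC
    C ↦ CC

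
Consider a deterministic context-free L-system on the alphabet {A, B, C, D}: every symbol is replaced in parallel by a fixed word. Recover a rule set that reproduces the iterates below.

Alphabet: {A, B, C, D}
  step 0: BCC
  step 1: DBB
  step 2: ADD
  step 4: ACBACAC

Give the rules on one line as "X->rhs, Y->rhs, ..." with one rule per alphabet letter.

A->AC, B->D, C->B, D->A

  step 1 ⇒ step 2: DBB ⇒ A·D·D
    B ↦ D
    D ↦ A
    A ↦ AC  (constrained at step 2)
  step 0 ⇒ step 1: BCC ⇒ D·B·B
    C ↦ B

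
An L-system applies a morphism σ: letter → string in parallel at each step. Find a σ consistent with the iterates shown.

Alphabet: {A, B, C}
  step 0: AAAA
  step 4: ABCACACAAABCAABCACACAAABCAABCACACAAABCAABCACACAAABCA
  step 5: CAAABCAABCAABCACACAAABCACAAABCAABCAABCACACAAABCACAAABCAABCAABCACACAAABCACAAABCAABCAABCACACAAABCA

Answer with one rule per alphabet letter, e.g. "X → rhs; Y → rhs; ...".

A->CA, B->A, C->AB

  step 4 ⇒ step 5: ABCACACAAABCAABCACACAAABCAABCACACAAABCAABCACACAAABCA ⇒ CA·A·AB·CA·AB·CA·AB·CA·CA·CA·A·AB·CA·CA·A·AB·CA·AB·CA·AB·CA·CA·CA·A·AB·CA·CA·A·AB·CA·AB·CA·AB·CA·CA·CA·A·AB·CA·CA·A·AB·CA·AB·CA·AB·CA·CA·CA·A·AB·CA
    A ↦ CA
    B ↦ A
    C ↦ AB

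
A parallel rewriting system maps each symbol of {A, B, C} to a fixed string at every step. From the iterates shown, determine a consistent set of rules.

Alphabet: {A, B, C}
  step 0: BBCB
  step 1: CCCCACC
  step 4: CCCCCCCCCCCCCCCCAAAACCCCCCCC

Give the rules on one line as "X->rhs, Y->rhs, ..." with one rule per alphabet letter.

A->BB, B->CC, C->A

  step 0 ⇒ step 1: BBCB ⇒ CC·CC·A·CC
    B ↦ CC
    C ↦ A
    A ↦ BB  (constrained at step 1)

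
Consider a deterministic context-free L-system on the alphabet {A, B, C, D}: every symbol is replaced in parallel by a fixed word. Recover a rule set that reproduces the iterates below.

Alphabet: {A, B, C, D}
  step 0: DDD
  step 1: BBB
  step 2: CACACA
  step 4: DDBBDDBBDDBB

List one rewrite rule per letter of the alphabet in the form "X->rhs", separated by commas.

A->DD, B->CA, C->A, D->B

  step 1 ⇒ step 2: BBB ⇒ CA·CA·CA
    B ↦ CA
    A ↦ DD  (constrained at step 2)
    C ↦ A  (constrained at step 2)
  step 0 ⇒ step 1: DDD ⇒ B·B·B
    D ↦ B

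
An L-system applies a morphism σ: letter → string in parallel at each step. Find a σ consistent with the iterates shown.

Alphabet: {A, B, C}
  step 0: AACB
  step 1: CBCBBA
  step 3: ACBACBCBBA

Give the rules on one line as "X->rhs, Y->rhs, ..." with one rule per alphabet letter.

  step 0 ⇒ step 1: AACB ⇒ CB·CB·B·A
    A ↦ CB
    B ↦ A
    C ↦ B

A->CB, B->A, C->B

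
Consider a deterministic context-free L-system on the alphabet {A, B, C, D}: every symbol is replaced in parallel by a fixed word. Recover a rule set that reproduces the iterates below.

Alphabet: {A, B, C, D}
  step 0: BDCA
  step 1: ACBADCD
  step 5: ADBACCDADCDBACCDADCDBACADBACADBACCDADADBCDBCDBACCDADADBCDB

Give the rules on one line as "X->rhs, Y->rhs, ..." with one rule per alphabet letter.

  step 0 ⇒ step 1: BDCA ⇒ AC·B·AD·CD
    A ↦ CD
    B ↦ AC
    C ↦ AD
    D ↦ B

A->CD, B->AC, C->AD, D->B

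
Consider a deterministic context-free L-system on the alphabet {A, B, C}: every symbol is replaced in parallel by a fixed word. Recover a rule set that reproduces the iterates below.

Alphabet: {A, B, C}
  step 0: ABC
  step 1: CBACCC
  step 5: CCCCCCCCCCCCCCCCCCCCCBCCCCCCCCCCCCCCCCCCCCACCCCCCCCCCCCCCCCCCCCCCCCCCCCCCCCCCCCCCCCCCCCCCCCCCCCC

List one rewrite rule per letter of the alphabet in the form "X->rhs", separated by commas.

  step 0 ⇒ step 1: ABC ⇒ CB·AC·CC
    A ↦ CB
    B ↦ AC
    C ↦ CC

A->CB, B->AC, C->CC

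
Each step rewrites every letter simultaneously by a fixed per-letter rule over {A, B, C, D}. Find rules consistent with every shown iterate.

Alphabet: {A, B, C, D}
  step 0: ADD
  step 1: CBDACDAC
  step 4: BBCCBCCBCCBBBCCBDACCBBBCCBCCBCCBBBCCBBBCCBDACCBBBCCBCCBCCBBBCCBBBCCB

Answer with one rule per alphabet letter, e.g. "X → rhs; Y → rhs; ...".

  step 0 ⇒ step 1: ADD ⇒ CB·DAC·DAC
    A ↦ CB
    D ↦ DAC
    B ↦ CCB  (constrained at step 1)
    C ↦ B  (constrained at step 1)

A->CB, B->CCB, C->B, D->DAC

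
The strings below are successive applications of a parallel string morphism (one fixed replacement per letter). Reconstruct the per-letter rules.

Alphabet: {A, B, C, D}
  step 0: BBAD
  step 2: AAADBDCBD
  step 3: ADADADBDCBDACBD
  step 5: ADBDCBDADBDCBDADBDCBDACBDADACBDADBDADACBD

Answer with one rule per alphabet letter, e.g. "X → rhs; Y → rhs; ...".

  step 2 ⇒ step 3: AAADBDCBD ⇒ AD·AD·AD·BD·C·BD·A·C·BD
    A ↦ AD
    B ↦ C
    C ↦ A
    D ↦ BD

A->AD, B->C, C->A, D->BD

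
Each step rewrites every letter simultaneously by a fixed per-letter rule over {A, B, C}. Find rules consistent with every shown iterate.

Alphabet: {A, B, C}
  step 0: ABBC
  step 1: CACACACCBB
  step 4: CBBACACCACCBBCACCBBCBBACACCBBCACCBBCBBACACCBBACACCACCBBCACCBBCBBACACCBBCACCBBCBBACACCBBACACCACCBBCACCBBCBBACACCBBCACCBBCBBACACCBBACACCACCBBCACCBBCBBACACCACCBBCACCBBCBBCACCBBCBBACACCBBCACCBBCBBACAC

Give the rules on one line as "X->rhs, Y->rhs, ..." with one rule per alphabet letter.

  step 0 ⇒ step 1: ABBC ⇒ CAC·AC·AC·CBB
    A ↦ CAC
    B ↦ AC
    C ↦ CBB

A->CAC, B->AC, C->CBB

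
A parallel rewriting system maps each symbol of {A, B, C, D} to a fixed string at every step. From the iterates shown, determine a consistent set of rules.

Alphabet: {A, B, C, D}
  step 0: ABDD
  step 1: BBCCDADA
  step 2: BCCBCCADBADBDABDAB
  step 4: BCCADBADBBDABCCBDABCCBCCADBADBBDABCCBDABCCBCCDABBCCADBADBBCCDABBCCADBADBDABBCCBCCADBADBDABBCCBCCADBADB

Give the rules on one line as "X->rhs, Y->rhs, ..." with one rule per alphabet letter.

  step 1 ⇒ step 2: BBCCDADA ⇒ BCC·BCC·ADB·ADB·DA·B·DA·B
    A ↦ B
    B ↦ BCC
    C ↦ ADB
    D ↦ DA

A->B, B->BCC, C->ADB, D->DA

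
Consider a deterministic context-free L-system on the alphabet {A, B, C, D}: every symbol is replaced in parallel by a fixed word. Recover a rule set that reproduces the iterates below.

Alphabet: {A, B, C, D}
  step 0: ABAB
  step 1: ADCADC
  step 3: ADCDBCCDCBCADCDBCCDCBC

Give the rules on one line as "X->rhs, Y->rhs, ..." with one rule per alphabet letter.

A->AD, B->C, C->BC, D->CD

  step 0 ⇒ step 1: ABAB ⇒ AD·C·AD·C
    A ↦ AD
    B ↦ C
    C ↦ BC  (constrained at step 1)
    D ↦ CD  (constrained at step 1)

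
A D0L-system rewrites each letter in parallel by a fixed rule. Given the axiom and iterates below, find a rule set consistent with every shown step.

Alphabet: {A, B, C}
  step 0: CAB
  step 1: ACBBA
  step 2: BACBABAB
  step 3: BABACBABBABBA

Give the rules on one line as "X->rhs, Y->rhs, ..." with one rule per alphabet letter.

  step 2 ⇒ step 3: BACBABAB ⇒ BA·B·AC·BA·B·BA·B·BA
    A ↦ B
    B ↦ BA
    C ↦ AC

A->B, B->BA, C->AC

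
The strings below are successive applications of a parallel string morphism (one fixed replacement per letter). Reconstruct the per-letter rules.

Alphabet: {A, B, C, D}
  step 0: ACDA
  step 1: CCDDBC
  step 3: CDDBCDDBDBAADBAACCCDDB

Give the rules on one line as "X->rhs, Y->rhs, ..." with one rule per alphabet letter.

A->C, B->AA, C->CD, D->DB

  step 0 ⇒ step 1: ACDA ⇒ C·CD·DB·C
    A ↦ C
    C ↦ CD
    D ↦ DB
    B ↦ AA  (constrained at step 1)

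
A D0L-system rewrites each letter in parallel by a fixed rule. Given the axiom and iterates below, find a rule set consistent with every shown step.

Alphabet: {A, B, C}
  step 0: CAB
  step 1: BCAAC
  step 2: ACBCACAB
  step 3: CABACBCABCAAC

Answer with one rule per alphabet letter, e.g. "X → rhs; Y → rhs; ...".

  step 2 ⇒ step 3: ACBCACAB ⇒ CA·B·AC·B·CA·B·CA·AC
    A ↦ CA
    B ↦ AC
    C ↦ B

A->CA, B->AC, C->B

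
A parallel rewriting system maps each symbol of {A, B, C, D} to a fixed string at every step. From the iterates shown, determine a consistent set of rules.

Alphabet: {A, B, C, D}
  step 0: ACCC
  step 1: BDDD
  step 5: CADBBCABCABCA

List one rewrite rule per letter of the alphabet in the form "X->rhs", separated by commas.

  step 0 ⇒ step 1: ACCC ⇒ B·D·D·D
    A ↦ B
    C ↦ D
    B ↦ CA  (constrained at step 1)
    D ↦ B  (constrained at step 1)

A->B, B->CA, C->D, D->B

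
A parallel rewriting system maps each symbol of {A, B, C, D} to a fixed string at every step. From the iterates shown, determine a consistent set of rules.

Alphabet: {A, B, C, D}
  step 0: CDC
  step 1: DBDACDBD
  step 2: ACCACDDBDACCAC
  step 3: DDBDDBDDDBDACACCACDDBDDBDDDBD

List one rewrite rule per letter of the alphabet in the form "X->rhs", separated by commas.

A->D, B->C, C->DBD, D->AC

  step 2 ⇒ step 3: ACCACDDBDACCAC ⇒ D·DBD·DBD·D·DBD·AC·AC·C·AC·D·DBD·DBD·D·DBD
    A ↦ D
    B ↦ C
    C ↦ DBD
    D ↦ AC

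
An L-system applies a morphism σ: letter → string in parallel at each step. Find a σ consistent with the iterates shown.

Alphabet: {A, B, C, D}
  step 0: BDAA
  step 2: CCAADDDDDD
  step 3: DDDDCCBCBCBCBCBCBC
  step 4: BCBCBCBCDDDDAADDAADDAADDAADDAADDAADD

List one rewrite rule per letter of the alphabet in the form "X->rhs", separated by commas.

  step 3 ⇒ step 4: DDDDCCBCBCBCBCBCBC ⇒ BC·BC·BC·BC·DD·DD·AA·DD·AA·DD·AA·DD·AA·DD·AA·DD·AA·DD
    B ↦ AA
    C ↦ DD
    D ↦ BC
  step 2 ⇒ step 3: CCAADDDDDD ⇒ DD·DD·C·C·BC·BC·BC·BC·BC·BC
    A ↦ C

A->C, B->AA, C->DD, D->BC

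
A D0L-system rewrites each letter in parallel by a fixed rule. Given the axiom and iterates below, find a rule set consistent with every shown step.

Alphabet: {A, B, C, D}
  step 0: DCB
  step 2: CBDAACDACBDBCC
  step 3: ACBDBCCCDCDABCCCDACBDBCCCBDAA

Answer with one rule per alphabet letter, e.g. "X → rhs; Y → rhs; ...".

  step 2 ⇒ step 3: CBDAACDACBDBCC ⇒ A·CBD·BCC·CD·CD·A·BCC·CD·A·CBD·BCC·CBD·A·A
    A ↦ CD
    B ↦ CBD
    C ↦ A
    D ↦ BCC

A->CD, B->CBD, C->A, D->BCC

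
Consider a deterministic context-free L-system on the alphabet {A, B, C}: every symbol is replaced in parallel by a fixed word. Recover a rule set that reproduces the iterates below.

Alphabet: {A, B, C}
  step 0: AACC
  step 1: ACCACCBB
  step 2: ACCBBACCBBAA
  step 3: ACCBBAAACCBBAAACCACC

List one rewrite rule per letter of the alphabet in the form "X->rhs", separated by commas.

A->ACC, B->A, C->B

  step 2 ⇒ step 3: ACCBBACCBBAA ⇒ ACC·B·B·A·A·ACC·B·B·A·A·ACC·ACC
    A ↦ ACC
    B ↦ A
    C ↦ B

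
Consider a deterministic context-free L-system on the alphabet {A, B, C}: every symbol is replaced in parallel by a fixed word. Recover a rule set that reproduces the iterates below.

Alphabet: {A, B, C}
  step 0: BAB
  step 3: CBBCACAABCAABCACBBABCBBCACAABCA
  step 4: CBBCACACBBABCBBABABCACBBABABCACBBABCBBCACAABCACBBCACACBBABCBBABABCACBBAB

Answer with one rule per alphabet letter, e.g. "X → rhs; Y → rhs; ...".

  step 3 ⇒ step 4: CBBCACAABCAABCACBBABCBBCACAABCA ⇒ CBB·CA·CA·CBB·AB·CBB·AB·AB·CA·CBB·AB·AB·CA·CBB·AB·CBB·CA·CA·AB·CA·CBB·CA·CA·CBB·AB·CBB·AB·AB·CA·CBB·AB
    A ↦ AB
    B ↦ CA
    C ↦ CBB

A->AB, B->CA, C->CBB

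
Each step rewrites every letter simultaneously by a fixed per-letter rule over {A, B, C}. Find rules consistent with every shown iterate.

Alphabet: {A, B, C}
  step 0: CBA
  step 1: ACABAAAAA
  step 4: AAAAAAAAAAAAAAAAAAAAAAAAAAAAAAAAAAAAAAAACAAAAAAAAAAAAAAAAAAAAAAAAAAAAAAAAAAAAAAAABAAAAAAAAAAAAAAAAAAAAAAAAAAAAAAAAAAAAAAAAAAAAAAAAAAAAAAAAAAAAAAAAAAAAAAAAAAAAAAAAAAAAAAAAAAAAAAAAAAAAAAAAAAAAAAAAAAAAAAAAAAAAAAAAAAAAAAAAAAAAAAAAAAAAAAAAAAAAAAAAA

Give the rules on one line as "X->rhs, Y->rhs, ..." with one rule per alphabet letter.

A->AAA, B->BAA, C->ACA

  step 0 ⇒ step 1: CBA ⇒ ACA·BAA·AAA
    A ↦ AAA
    B ↦ BAA
    C ↦ ACA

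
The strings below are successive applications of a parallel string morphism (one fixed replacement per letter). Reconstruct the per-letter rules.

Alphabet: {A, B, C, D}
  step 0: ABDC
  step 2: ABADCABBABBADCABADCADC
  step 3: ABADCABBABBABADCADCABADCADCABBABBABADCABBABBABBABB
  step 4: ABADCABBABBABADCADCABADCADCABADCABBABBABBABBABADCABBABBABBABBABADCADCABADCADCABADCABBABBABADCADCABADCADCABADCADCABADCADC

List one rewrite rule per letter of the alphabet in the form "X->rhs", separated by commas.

A->AB, B->ADC, C->ABB, D->B

  step 3 ⇒ step 4: ABADCABBABBABADCADCABADCADCABBABBABADCABBABBABBABB ⇒ AB·ADC·AB·B·ABB·AB·ADC·ADC·AB·ADC·ADC·AB·ADC·AB·B·ABB·AB·B·ABB·AB·ADC·AB·B·ABB·AB·B·ABB·AB·ADC·ADC·AB·ADC·ADC·AB·ADC·AB·B·ABB·AB·ADC·ADC·AB·ADC·ADC·AB·ADC·ADC·AB·ADC·ADC
    A ↦ AB
    B ↦ ADC
    C ↦ ABB
    D ↦ B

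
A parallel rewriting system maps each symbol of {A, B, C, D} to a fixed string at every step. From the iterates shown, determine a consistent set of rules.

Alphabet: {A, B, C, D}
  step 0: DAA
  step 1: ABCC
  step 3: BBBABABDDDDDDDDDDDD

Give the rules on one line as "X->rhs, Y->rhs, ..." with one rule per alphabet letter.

  step 0 ⇒ step 1: DAA ⇒ AB·C·C
    A ↦ C
    D ↦ AB
    B ↦ DD  (constrained at step 1)
    C ↦ BBB  (constrained at step 1)

A->C, B->DD, C->BBB, D->AB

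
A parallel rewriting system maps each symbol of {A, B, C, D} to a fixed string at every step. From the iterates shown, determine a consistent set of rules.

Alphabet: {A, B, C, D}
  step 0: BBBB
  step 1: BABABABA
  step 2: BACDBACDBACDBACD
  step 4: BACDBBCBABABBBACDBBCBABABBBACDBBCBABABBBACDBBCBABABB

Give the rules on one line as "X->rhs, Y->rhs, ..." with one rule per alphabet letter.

A->CD, B->BA, C->BB, D->C

  step 1 ⇒ step 2: BABABABA ⇒ BA·CD·BA·CD·BA·CD·BA·CD
    A ↦ CD
    B ↦ BA
    C ↦ BB  (constrained at step 2)
    D ↦ C  (constrained at step 2)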